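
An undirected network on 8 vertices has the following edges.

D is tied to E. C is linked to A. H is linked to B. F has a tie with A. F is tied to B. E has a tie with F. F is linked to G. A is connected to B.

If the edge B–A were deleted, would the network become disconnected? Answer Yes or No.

Even without that edge, B still reaches A via B – F – A, so the network stays connected. Not a bridge.

No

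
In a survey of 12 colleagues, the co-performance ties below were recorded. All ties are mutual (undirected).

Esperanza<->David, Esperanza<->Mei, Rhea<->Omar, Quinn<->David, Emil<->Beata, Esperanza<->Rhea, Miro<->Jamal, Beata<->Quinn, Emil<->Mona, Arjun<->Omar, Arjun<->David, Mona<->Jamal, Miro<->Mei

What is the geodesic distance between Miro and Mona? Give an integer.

One shortest route is Miro – Jamal – Mona, which uses 2 edges, and Miro and Mona are not directly tied, so nothing shorter exists. So d(Miro,Mona) = 2.

2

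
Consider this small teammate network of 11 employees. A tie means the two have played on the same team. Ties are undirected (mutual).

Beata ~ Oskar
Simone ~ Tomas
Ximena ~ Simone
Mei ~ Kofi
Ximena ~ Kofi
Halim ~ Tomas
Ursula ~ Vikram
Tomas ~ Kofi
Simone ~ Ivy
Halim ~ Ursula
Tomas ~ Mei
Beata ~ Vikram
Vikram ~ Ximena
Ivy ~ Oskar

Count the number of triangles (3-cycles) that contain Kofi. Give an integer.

Kofi's neighbors: Mei, Tomas, and Ximena.
Neighbor pairs that are themselves tied: Kofi–Mei–Tomas. Each forms one triangle with Kofi, for 1 in total.

1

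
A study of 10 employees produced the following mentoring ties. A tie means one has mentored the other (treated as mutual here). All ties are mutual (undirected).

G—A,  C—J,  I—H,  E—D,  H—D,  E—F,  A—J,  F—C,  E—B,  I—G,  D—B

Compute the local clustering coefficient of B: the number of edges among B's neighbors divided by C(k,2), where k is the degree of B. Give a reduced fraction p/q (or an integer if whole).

B's neighbors: D and E (k = 2).
Possible neighbor pairs: C(2,2) = 1. Edges among them: D–E → e = 1.
Clustering(B) = 1/1.

1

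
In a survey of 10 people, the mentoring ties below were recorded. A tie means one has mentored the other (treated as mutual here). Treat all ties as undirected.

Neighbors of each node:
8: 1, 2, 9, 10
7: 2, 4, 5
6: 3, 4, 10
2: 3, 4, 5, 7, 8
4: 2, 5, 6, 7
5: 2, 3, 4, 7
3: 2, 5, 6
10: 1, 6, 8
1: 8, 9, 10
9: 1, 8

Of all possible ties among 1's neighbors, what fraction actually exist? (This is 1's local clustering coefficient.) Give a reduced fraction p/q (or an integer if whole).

1's neighbors: 8, 9, and 10 (k = 3).
Possible neighbor pairs: C(3,2) = 3. Edges among them: 8–9, 8–10 → e = 2.
Clustering(1) = 2/3.

2/3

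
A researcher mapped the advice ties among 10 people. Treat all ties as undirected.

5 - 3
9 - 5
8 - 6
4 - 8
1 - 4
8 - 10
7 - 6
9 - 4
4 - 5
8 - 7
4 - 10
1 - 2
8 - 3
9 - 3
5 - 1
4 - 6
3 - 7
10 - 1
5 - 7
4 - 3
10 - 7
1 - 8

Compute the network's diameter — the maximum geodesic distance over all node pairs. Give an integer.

Eccentricity of each node (its greatest distance to any other): 1:2, 2:3, 3:3, 4:2, 5:2, 6:3, 7:3, 8:2, 9:3, 10:2.
The maximum eccentricity is 3, realized for instance by the pair 6–2 via 6 – 8 – 1 – 2. So the diameter is 3.

3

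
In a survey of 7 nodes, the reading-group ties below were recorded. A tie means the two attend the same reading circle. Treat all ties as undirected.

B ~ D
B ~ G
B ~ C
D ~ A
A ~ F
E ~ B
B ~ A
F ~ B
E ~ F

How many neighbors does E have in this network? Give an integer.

2

E is directly tied to B and F. That is 2 neighbors, so the degree of E is 2.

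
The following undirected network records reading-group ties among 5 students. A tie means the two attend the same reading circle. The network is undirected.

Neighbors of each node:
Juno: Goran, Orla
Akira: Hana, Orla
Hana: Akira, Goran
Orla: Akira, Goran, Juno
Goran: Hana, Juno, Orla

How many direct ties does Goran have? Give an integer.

3

Goran is directly tied to Hana, Juno, and Orla. That is 3 neighbors, so the degree of Goran is 3.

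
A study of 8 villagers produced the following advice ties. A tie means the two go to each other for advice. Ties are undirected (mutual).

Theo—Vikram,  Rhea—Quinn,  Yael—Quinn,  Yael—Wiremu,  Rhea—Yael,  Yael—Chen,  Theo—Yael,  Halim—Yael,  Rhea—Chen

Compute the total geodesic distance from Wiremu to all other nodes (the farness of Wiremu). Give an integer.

Distances from Wiremu: Chen:2, Halim:2, Quinn:2, Rhea:2, Theo:2, Vikram:3, Yael:1.
Sum = 2 + 2 + 2 + 2 + 2 + 3 + 1 = 14.

14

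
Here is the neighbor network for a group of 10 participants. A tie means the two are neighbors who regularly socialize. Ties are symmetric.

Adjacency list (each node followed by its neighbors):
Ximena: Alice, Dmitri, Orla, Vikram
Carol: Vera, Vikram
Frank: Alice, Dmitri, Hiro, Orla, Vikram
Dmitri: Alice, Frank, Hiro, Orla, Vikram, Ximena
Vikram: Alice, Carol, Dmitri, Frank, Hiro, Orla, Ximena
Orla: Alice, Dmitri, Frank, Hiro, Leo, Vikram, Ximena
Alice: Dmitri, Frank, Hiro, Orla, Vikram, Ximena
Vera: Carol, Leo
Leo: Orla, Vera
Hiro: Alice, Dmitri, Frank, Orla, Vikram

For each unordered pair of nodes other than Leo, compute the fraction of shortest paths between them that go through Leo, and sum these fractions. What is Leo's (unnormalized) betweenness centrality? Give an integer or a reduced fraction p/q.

Pairs whose geodesics pass through Leo — Hiro–Vera: 1/2; Dmitri–Vera: 1/2; Orla–Vera: 1; Ximena–Vera: 1/2; Alice–Vera: 1/2; Frank–Vera: 1/2.
All other pairs contribute 0.
Summing the contributions gives betweenness(Leo) = 7/2.

7/2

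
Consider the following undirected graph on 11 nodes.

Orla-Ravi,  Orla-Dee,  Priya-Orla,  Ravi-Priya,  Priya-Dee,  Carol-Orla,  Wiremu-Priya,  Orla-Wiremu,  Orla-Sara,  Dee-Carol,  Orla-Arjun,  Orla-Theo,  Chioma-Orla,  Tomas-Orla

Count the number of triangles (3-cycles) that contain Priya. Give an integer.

Priya's neighbors: Dee, Orla, Ravi, and Wiremu.
Neighbor pairs that are themselves tied: Priya–Dee–Orla; Priya–Orla–Ravi; Priya–Orla–Wiremu. Each forms one triangle with Priya, for 3 in total.

3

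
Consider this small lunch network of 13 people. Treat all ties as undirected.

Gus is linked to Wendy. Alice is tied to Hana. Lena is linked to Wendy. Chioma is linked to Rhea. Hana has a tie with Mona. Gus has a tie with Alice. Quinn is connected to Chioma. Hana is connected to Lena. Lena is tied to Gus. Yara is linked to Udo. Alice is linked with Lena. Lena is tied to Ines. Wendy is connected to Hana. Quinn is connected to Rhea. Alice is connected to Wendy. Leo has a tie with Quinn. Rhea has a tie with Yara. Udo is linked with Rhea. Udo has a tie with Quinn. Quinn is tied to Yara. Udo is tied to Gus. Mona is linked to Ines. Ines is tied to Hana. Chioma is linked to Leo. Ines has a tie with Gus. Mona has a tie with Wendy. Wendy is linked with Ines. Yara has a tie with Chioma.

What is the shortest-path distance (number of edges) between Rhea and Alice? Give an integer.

One shortest route is Rhea – Udo – Gus – Alice, which uses 3 edges, and at distance 2 from Rhea we only reach {Gus, Leo}, which does not include Alice. So d(Rhea,Alice) = 3.

3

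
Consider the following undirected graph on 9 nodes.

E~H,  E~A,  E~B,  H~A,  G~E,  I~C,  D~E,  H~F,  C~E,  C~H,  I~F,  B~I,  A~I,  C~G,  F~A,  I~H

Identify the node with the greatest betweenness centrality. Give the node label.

E

Unnormalized betweenness of each node: A:7/4, B:1/2, C:5/2, D:0, E:71/6, F:0, G:0, H:17/6, I:43/12.
E has the largest value, 71/6, making it the main broker — the node through which the most shortest paths run.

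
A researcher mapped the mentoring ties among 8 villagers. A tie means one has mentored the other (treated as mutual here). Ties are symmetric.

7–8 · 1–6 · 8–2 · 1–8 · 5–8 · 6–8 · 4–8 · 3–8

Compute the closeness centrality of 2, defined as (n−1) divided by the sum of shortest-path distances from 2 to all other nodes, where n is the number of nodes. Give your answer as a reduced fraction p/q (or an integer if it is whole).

Distances from 2: 1:2, 3:2, 4:2, 5:2, 6:2, 7:2, 8:1. Sum = 13.
n = 8, so closeness = 7/13.

7/13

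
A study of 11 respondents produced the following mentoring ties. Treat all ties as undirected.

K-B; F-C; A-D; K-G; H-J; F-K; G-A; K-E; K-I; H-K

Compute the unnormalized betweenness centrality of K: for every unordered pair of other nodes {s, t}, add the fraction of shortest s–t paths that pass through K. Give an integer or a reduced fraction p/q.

Pairs whose geodesics pass through K — D–I: 1; D–B: 1; D–E: 1; D–F: 1; D–J: 1; D–C: 1; D–H: 1; G–I: 1; G–B: 1; G–E: 1; G–F: 1; G–J: 1; G–C: 1; G–H: 1 … (+26 more pairs).
All other pairs contribute 0.
Summing the contributions gives betweenness(K) = 40.

40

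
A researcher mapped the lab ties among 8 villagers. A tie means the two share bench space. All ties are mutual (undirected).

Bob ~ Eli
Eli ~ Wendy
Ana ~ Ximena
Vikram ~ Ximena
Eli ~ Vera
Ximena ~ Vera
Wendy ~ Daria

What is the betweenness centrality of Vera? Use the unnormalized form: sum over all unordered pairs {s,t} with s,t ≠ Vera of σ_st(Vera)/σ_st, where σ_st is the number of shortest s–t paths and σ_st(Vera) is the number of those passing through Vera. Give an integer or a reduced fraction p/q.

Pairs whose geodesics pass through Vera — Ana–Eli: 1; Ana–Daria: 1; Ana–Bob: 1; Ana–Wendy: 1; Eli–Ximena: 1; Eli–Vikram: 1; Daria–Ximena: 1; Daria–Vikram: 1; Bob–Ximena: 1; Bob–Vikram: 1; Wendy–Ximena: 1; Wendy–Vikram: 1.
All other pairs contribute 0.
Summing the contributions gives betweenness(Vera) = 12.

12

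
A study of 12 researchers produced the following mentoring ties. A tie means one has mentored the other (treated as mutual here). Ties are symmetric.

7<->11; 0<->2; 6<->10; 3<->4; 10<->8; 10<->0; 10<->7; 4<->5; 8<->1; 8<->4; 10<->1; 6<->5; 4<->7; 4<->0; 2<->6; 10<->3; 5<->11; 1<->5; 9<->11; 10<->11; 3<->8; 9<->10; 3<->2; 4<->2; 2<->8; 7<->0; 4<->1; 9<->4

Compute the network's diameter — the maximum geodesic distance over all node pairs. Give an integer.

3

Eccentricity of each node (its greatest distance to any other): 0:2, 1:2, 2:3, 3:2, 4:2, 5:2, 6:2, 7:2, 8:2, 9:2, 10:2, 11:3.
The maximum eccentricity is 3, realized for instance by the pair 11–2 via 11 – 10 – 0 – 2. So the diameter is 3.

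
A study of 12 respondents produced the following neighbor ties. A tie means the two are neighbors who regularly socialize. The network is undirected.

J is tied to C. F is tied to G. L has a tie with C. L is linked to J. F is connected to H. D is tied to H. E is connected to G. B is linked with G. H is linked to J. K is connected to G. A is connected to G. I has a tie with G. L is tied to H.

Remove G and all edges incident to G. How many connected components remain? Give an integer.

6

Without G, the remaining ties split the others into: {C, D, F, H, J, L}; {E}; {B}; {I}; {A}; {K}.
That's 6 separate components.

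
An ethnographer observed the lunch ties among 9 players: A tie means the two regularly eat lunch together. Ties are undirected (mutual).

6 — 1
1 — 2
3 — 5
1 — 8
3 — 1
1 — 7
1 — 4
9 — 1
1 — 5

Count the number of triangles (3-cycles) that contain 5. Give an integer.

5's neighbors: 1 and 3.
Neighbor pairs that are themselves tied: 5–1–3. Each forms one triangle with 5, for 1 in total.

1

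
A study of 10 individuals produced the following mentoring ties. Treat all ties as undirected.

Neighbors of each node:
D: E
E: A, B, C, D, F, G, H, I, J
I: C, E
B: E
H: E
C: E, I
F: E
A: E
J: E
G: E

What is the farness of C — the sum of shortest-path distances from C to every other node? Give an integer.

Distances from C: A:2, B:2, D:2, E:1, F:2, G:2, H:2, I:1, J:2.
Sum = 2 + 2 + 2 + 1 + 2 + 2 + 2 + 1 + 2 = 16.

16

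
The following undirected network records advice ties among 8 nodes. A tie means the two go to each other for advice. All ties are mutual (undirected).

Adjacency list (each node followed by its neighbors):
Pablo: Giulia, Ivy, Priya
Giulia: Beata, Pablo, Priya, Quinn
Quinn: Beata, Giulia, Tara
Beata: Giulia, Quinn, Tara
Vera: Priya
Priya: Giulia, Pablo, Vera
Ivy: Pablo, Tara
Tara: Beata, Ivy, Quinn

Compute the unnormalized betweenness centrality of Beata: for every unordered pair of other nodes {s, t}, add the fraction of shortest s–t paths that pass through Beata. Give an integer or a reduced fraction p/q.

Pairs whose geodesics pass through Beata — Priya–Tara: 1/3; Vera–Tara: 1/3; Giulia–Tara: 1/2.
All other pairs contribute 0.
Summing the contributions gives betweenness(Beata) = 7/6.

7/6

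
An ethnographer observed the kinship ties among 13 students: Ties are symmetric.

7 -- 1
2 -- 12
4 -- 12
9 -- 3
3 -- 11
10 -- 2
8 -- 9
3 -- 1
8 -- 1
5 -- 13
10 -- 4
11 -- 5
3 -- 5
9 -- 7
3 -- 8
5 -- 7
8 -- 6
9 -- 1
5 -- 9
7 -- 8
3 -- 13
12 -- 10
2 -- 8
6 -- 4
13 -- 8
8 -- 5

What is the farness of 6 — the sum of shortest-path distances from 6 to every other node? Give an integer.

Distances from 6: 1:2, 2:2, 3:2, 4:1, 5:2, 7:2, 8:1, 9:2, 10:2, 11:3, 12:2, 13:2.
Sum = 2 + 2 + 2 + 1 + 2 + 2 + 1 + 2 + 2 + 3 + 2 + 2 = 23.

23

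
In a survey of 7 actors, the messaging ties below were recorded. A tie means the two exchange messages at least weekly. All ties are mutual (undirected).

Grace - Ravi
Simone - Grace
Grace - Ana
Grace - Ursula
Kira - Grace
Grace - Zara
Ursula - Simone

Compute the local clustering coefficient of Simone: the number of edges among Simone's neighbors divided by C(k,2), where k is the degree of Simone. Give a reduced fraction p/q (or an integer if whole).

1

Simone's neighbors: Grace and Ursula (k = 2).
Possible neighbor pairs: C(2,2) = 1. Edges among them: Grace–Ursula → e = 1.
Clustering(Simone) = 1/1.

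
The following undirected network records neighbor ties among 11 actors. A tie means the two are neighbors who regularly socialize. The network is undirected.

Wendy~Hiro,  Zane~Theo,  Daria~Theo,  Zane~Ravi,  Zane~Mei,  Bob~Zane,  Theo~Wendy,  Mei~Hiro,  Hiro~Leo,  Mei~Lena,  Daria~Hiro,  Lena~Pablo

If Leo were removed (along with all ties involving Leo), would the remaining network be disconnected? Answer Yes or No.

No

Even without Leo, every remaining node can still reach every other (the residual graph is connected), so Leo is not a cut vertex.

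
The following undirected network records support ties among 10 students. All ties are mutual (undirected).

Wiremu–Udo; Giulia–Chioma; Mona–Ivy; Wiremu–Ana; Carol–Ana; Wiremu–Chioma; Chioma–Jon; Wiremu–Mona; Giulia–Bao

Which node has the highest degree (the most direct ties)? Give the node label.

Wiremu

Degrees — Ana:2, Bao:1, Carol:1, Chioma:3, Giulia:2, Ivy:1, Jon:1, Mona:2, Udo:1, Wiremu:4.
The maximum is 4, attained only by Wiremu.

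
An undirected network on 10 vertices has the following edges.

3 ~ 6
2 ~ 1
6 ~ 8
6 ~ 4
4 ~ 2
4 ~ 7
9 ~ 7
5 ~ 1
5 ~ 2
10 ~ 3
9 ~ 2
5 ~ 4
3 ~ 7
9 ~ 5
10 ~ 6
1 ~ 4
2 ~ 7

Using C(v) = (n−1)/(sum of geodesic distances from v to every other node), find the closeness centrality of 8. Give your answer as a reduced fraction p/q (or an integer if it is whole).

Distances from 8: 1:3, 2:3, 3:2, 4:2, 5:3, 6:1, 7:3, 9:4, 10:2. Sum = 23.
n = 10, so closeness = 9/23.

9/23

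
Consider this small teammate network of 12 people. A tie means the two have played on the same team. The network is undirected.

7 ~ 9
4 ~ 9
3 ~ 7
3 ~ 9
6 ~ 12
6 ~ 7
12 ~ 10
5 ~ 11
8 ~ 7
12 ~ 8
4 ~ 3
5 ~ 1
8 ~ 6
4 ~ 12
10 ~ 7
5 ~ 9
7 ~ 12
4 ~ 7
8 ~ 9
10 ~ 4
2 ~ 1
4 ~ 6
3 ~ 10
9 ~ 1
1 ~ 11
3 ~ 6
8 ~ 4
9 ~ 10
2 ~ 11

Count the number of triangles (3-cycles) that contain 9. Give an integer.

9

9's neighbors: 1, 3, 4, 5, 7, 8, and 10.
Neighbor pairs that are themselves tied: 9–1–5; 9–3–4; 9–3–7; 9–3–10; 9–4–7; 9–4–8; 9–4–10; 9–7–8; 9–7–10. Each forms one triangle with 9, for 9 in total.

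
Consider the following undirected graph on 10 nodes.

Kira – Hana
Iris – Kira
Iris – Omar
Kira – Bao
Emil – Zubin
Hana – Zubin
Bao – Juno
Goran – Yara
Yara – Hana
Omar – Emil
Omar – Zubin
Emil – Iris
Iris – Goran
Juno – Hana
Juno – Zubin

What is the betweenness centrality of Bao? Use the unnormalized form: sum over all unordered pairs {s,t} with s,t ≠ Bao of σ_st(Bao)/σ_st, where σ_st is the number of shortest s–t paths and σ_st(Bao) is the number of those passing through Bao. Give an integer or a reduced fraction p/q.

Pairs whose geodesics pass through Bao — Juno–Iris: 1/4; Juno–Kira: 1/2.
All other pairs contribute 0.
Summing the contributions gives betweenness(Bao) = 3/4.

3/4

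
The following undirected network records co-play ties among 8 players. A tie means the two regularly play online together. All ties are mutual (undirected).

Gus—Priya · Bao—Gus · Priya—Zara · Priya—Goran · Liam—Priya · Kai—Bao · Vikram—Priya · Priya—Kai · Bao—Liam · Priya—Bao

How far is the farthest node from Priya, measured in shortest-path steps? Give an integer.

1

Distances from Priya: Bao:1, Goran:1, Gus:1, Kai:1, Liam:1, Vikram:1, Zara:1.
The largest is 1 (to Goran, Bao, Kai, Zara, Gus, Liam, and Vikram), so the eccentricity of Priya is 1.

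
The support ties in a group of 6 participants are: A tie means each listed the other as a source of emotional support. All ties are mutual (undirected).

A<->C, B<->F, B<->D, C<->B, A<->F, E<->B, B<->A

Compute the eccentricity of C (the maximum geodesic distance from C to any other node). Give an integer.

Distances from C: A:1, B:1, D:2, E:2, F:2.
The largest is 2 (to F, E, and D), so the eccentricity of C is 2.

2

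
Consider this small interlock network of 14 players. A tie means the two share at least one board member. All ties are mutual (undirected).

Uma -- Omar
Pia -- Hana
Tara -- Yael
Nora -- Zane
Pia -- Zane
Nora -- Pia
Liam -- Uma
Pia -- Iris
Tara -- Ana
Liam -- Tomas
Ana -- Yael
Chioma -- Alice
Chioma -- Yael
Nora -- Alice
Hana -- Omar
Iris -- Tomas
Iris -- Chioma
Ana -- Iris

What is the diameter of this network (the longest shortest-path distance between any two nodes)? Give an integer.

5

Eccentricity of each node (its greatest distance to any other): Alice:5, Ana:4, Chioma:4, Hana:4, Iris:3, Liam:4, Nora:4, Omar:5, Pia:3, Tara:5, Tomas:3, Uma:5, Yael:5, Zane:4.
The maximum eccentricity is 5, realized for instance by the pair Tara–Omar via Tara – Ana – Iris – Pia – Hana – Omar. So the diameter is 5.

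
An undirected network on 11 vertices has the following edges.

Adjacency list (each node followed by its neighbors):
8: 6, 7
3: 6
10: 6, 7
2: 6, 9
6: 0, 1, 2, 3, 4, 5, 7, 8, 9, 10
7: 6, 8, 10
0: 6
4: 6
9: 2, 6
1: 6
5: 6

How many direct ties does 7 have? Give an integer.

3

7 is directly tied to 6, 8, and 10. That is 3 neighbors, so the degree of 7 is 3.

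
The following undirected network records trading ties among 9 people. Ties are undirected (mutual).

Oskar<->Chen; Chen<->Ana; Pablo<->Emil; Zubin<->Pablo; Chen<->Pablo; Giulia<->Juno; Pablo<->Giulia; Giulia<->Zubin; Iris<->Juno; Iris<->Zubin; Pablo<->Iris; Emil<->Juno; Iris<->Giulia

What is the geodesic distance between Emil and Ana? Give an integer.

One shortest route is Emil – Pablo – Chen – Ana, which uses 3 edges, and at distance 2 from Emil we only reach {Chen, Giulia, Iris, Zubin}, which does not include Ana. So d(Emil,Ana) = 3.

3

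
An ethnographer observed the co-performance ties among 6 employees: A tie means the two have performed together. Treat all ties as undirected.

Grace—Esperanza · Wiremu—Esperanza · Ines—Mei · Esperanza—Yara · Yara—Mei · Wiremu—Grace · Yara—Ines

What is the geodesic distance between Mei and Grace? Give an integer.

3

One shortest route is Mei – Yara – Esperanza – Grace, which uses 3 edges, and at distance 2 from Mei we only reach {Esperanza}, which does not include Grace. So d(Mei,Grace) = 3.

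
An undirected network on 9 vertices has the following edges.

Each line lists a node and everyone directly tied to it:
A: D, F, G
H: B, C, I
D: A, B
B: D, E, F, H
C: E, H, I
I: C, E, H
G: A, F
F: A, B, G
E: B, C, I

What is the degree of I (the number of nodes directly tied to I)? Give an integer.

3

I is directly tied to C, E, and H. That is 3 neighbors, so the degree of I is 3.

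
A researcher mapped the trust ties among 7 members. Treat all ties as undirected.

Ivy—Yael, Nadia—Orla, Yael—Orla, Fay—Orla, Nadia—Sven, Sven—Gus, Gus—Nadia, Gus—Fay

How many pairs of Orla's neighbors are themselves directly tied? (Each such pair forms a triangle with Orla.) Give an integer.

0

Orla's neighbors are Fay, Nadia, and Yael, but none of them are tied to each other, so no triangle contains Orla.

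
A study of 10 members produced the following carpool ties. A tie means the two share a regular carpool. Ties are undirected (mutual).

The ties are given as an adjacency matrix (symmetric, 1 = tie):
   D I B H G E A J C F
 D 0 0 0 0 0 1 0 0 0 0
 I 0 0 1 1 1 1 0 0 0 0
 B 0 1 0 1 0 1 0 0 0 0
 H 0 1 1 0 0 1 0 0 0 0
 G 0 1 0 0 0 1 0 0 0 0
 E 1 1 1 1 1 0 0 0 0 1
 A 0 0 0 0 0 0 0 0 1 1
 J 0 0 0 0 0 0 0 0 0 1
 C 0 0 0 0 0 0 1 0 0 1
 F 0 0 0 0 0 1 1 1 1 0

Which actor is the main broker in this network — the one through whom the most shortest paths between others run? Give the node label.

E

Unnormalized betweenness of each node: A:0, B:0, C:0, D:0, E:25, F:20, G:0, H:0, I:1, J:0.
E has the largest value, 25, making it the main broker — the node through which the most shortest paths run.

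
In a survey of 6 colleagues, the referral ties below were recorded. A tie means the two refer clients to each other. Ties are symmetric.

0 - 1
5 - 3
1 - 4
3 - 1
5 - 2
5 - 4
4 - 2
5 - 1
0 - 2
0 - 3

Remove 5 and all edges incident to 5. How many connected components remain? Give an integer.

5's neighbors (1, 2, 3, and 4) remain reachable from one another through other ties, so the rest of the network stays in one piece.

1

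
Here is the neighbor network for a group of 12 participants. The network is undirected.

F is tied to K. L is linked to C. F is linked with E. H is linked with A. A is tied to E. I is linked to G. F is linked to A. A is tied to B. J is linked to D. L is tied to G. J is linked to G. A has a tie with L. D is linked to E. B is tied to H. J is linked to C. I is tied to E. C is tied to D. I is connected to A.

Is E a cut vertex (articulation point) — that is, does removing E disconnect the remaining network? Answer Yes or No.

Even without E, every remaining node can still reach every other (the residual graph is connected), so E is not a cut vertex.

No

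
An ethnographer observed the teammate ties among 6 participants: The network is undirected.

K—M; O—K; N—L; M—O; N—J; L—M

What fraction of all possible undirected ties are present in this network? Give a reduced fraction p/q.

There are 6 edges and 6 nodes, so the maximum possible is C(6,2) = 15.
Density = 6/15 = 2/5.

2/5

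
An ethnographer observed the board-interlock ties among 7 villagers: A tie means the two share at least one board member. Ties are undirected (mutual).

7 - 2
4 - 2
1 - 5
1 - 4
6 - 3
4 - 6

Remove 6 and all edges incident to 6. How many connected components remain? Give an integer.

Without 6, the remaining ties split the others into: {1, 2, 4, 5, 7}; {3}.
That's 2 separate components.

2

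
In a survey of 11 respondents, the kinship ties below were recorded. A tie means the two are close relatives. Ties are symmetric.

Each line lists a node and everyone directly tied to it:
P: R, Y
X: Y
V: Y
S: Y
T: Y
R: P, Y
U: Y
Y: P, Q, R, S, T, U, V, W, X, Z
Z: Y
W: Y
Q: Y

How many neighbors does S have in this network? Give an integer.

S is directly tied to Y. That is 1 neighbor, so the degree of S is 1.

1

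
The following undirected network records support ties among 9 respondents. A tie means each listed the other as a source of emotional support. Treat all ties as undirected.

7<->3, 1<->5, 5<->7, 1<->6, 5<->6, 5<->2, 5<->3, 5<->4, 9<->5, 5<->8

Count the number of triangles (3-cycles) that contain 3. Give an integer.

3's neighbors: 5 and 7.
Neighbor pairs that are themselves tied: 3–5–7. Each forms one triangle with 3, for 1 in total.

1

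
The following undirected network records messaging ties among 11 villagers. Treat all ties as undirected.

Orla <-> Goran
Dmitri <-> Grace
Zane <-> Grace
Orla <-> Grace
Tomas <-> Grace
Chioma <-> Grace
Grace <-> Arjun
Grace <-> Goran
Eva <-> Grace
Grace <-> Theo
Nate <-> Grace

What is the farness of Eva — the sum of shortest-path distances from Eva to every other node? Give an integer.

19

Distances from Eva: Arjun:2, Chioma:2, Dmitri:2, Goran:2, Grace:1, Nate:2, Orla:2, Theo:2, Tomas:2, Zane:2.
Sum = 2 + 2 + 2 + 2 + 1 + 2 + 2 + 2 + 2 + 2 = 19.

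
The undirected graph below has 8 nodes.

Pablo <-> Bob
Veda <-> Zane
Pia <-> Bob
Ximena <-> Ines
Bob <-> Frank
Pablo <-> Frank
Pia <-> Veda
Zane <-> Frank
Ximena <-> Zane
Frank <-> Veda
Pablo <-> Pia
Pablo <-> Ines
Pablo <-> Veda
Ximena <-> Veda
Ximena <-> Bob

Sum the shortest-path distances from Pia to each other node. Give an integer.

Distances from Pia: Bob:1, Frank:2, Ines:2, Pablo:1, Veda:1, Ximena:2, Zane:2.
Sum = 1 + 2 + 2 + 1 + 1 + 2 + 2 = 11.

11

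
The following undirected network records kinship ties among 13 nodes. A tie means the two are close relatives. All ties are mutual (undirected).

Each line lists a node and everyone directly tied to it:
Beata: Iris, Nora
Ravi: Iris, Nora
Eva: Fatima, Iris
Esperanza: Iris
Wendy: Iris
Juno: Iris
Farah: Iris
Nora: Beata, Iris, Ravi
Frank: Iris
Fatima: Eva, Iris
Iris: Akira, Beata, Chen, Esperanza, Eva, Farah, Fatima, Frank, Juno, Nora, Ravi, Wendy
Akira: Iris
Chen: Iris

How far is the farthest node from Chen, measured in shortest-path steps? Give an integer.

2

Distances from Chen: Akira:2, Beata:2, Esperanza:2, Eva:2, Farah:2, Fatima:2, Frank:2, Iris:1, Juno:2, Nora:2, Ravi:2, Wendy:2.
The largest is 2 (to Frank, Esperanza, Akira, Wendy, Beata, Juno, Nora, Ravi, Farah, Eva, and Fatima), so the eccentricity of Chen is 2.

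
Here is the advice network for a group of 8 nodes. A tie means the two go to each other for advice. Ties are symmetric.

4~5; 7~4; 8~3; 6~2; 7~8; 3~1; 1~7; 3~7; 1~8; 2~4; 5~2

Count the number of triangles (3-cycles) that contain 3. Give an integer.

3

3's neighbors: 1, 7, and 8.
Neighbor pairs that are themselves tied: 3–1–7; 3–1–8; 3–7–8. Each forms one triangle with 3, for 3 in total.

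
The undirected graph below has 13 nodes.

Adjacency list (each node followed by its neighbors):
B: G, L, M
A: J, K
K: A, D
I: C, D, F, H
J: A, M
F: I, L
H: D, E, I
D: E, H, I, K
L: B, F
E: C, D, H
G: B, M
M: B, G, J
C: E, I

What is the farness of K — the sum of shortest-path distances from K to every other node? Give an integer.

Distances from K: A:1, B:4, C:3, D:1, E:2, F:3, G:4, H:2, I:2, J:2, L:4, M:3.
Sum = 1 + 4 + 3 + 1 + 2 + 3 + 4 + 2 + 2 + 2 + 4 + 3 = 31.

31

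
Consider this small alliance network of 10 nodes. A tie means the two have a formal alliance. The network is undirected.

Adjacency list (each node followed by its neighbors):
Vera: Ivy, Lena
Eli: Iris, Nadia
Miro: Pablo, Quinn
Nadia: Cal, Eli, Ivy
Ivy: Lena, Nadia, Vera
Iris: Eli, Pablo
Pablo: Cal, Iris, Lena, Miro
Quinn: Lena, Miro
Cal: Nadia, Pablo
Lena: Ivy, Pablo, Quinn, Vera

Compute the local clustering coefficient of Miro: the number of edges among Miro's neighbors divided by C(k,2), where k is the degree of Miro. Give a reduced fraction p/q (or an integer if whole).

Miro's neighbors: Pablo and Quinn (k = 2).
Possible neighbor pairs: C(2,2) = 1. Edges among them: none → e = 0.
Clustering(Miro) = 0/1.

0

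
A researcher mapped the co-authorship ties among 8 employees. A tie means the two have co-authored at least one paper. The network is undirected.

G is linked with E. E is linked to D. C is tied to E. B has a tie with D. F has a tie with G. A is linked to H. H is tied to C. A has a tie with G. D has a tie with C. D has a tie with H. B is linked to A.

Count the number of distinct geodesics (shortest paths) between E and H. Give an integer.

The shortest distance is 2. The length-2 paths are: E–D–H; E–C–H.
That gives 2 distinct shortest paths.

2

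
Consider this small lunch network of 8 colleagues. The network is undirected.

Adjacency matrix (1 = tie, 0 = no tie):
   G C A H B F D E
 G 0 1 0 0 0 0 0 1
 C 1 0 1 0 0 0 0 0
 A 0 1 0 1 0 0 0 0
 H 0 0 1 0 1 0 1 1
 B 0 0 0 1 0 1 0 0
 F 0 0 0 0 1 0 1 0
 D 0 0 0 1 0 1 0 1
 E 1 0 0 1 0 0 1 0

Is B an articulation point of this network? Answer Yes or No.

No

Even without B, every remaining node can still reach every other (the residual graph is connected), so B is not a cut vertex.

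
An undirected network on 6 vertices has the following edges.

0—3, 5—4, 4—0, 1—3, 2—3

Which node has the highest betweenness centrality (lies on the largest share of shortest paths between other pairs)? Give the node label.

Unnormalized betweenness of each node: 0:6, 1:0, 2:0, 3:7, 4:4, 5:0.
3 has the largest value, 7, making it the main broker — the node through which the most shortest paths run.

3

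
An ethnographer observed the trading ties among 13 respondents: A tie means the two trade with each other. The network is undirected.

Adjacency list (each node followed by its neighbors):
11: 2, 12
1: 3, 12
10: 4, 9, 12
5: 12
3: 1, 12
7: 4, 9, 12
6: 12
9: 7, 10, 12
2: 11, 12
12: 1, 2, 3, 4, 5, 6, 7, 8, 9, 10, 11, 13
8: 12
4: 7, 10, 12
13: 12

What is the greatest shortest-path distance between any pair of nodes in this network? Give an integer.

2

Eccentricity of each node (its greatest distance to any other): 1:2, 2:2, 3:2, 4:2, 5:2, 6:2, 7:2, 8:2, 9:2, 10:2, 11:2, 12:1, 13:2.
The maximum eccentricity is 2, realized for instance by the pair 3–13 via 3 – 12 – 13. So the diameter is 2.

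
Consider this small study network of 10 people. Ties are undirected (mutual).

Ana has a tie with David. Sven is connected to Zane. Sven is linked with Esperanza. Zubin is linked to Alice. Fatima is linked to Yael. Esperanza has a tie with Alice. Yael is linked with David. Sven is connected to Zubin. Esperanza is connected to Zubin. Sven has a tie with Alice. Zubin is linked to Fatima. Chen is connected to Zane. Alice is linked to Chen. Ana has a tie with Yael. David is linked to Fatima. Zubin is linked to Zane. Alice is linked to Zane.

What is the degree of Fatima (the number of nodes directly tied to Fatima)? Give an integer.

Fatima is directly tied to David, Yael, and Zubin. That is 3 neighbors, so the degree of Fatima is 3.

3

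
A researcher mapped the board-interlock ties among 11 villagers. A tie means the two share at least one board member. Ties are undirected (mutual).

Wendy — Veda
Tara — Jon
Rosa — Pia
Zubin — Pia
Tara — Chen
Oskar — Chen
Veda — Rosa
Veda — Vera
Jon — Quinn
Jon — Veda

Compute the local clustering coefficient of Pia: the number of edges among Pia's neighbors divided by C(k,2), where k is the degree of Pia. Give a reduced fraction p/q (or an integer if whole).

0

Pia's neighbors: Rosa and Zubin (k = 2).
Possible neighbor pairs: C(2,2) = 1. Edges among them: none → e = 0.
Clustering(Pia) = 0/1.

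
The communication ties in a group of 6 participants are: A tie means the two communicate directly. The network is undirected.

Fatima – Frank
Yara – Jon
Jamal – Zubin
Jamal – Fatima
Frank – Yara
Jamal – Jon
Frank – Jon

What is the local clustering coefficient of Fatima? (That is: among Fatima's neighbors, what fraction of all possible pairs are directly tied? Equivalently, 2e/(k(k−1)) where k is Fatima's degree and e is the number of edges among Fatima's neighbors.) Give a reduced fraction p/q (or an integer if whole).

Fatima's neighbors: Frank and Jamal (k = 2).
Possible neighbor pairs: C(2,2) = 1. Edges among them: none → e = 0.
Clustering(Fatima) = 0/1.

0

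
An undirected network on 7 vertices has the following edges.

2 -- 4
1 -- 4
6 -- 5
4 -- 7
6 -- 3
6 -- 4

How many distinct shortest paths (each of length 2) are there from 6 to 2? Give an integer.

1

The shortest distance is 2, and the only length-2 path is 6–4–2. So there is exactly 1 shortest path.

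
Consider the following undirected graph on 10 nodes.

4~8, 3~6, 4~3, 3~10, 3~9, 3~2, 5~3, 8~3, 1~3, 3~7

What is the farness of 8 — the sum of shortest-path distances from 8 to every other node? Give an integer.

Distances from 8: 1:2, 2:2, 3:1, 4:1, 5:2, 6:2, 7:2, 9:2, 10:2.
Sum = 2 + 2 + 1 + 1 + 2 + 2 + 2 + 2 + 2 = 16.

16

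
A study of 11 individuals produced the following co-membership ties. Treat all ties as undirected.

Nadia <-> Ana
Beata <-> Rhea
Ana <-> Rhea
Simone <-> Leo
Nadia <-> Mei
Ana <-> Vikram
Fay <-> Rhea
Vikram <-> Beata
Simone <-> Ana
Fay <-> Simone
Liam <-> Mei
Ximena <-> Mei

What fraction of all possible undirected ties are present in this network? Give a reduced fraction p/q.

There are 12 edges and 11 nodes, so the maximum possible is C(11,2) = 55.
Density = 12/55.

12/55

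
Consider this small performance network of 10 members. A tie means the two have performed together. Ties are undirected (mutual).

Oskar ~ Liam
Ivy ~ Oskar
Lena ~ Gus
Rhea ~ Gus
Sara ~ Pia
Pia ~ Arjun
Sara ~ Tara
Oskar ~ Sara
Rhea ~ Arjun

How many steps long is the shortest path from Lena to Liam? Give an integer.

One shortest route is Lena – Gus – Rhea – Arjun – Pia – Sara – Oskar – Liam, which uses 7 edges, and at distance 6 from Lena we only reach {Oskar, Tara}, which does not include Liam. So d(Lena,Liam) = 7.

7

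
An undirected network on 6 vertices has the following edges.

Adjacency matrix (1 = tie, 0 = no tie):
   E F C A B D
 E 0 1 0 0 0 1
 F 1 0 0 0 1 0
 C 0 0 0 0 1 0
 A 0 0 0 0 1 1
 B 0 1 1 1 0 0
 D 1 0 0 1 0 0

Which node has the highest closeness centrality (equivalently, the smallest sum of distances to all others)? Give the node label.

B

Farness (sum of distances to all others) for each node — A:8, B:7, C:11, D:9, E:9, F:8.
The smallest farness is 7, for B, so B has the highest closeness.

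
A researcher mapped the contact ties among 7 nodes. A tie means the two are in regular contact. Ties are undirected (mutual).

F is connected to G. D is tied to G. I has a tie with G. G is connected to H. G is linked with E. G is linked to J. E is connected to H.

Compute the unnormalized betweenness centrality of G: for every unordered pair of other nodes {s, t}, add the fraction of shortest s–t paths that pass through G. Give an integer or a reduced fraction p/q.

Pairs whose geodesics pass through G — F–D: 1; F–I: 1; F–H: 1; F–E: 1; F–J: 1; D–I: 1; D–H: 1; D–E: 1; D–J: 1; I–H: 1; I–E: 1; I–J: 1; H–J: 1; E–J: 1.
All other pairs contribute 0.
Summing the contributions gives betweenness(G) = 14.

14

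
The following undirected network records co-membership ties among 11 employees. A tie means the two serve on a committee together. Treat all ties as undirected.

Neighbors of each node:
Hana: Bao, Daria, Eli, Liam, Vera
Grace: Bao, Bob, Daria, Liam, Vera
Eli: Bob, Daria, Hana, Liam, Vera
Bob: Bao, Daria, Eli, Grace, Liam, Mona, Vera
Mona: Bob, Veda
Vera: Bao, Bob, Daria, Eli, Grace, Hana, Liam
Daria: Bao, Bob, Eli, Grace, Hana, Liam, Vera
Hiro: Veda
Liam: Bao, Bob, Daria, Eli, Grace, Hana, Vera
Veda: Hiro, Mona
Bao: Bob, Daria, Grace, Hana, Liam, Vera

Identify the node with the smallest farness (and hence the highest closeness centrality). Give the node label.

Farness (sum of distances to all others) for each node — Bao:17, Bob:14, Daria:16, Eli:18, Grace:18, Hana:21, Hiro:35, Liam:16, Mona:19, Veda:26, Vera:16.
The smallest farness is 14, for Bob, so Bob has the highest closeness.

Bob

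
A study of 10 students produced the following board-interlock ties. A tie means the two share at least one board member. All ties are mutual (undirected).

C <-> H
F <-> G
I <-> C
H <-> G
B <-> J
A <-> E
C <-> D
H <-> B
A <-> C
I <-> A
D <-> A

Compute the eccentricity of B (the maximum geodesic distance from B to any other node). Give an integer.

4

Distances from B: A:3, C:2, D:3, E:4, F:3, G:2, H:1, I:3, J:1.
The largest is 4 (to E), so the eccentricity of B is 4.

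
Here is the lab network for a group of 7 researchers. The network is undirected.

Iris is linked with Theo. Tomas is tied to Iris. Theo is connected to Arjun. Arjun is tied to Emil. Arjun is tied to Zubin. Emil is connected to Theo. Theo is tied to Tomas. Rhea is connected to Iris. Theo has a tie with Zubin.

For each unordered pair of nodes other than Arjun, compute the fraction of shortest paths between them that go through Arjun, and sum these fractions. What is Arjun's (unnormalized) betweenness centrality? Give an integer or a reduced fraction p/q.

1/2

Pairs whose geodesics pass through Arjun — Zubin–Emil: 1/2.
All other pairs contribute 0.
Summing the contributions gives betweenness(Arjun) = 1/2.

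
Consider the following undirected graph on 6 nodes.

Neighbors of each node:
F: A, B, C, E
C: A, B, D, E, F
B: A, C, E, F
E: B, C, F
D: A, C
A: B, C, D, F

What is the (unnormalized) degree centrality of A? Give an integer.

A is directly tied to B, C, D, and F. That is 4 neighbors, so the degree of A is 4.

4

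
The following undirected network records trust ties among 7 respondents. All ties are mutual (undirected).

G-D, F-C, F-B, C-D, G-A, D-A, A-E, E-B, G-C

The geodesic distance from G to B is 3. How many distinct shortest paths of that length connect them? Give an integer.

2

The shortest distance is 3. The length-3 paths are: G–A–E–B; G–C–F–B.
That gives 2 distinct shortest paths.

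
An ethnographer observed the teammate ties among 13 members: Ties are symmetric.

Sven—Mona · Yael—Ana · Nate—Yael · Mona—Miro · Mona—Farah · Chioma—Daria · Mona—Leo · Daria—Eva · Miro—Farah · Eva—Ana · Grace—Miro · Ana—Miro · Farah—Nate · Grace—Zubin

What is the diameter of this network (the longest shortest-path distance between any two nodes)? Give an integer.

Eccentricity of each node (its greatest distance to any other): Ana:3, Chioma:6, Daria:5, Eva:4, Farah:5, Grace:5, Leo:6, Miro:4, Mona:5, Nate:5, Sven:6, Yael:4, Zubin:6.
The maximum eccentricity is 6, realized for instance by the pair Zubin–Chioma via Zubin – Grace – Miro – Ana – Eva – Daria – Chioma. So the diameter is 6.

6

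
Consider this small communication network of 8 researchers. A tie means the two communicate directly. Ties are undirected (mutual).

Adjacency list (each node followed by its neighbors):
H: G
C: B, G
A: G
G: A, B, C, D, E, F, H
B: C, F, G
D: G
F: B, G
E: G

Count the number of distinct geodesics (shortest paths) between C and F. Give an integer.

2

The shortest distance is 2. The length-2 paths are: C–G–F; C–B–F.
That gives 2 distinct shortest paths.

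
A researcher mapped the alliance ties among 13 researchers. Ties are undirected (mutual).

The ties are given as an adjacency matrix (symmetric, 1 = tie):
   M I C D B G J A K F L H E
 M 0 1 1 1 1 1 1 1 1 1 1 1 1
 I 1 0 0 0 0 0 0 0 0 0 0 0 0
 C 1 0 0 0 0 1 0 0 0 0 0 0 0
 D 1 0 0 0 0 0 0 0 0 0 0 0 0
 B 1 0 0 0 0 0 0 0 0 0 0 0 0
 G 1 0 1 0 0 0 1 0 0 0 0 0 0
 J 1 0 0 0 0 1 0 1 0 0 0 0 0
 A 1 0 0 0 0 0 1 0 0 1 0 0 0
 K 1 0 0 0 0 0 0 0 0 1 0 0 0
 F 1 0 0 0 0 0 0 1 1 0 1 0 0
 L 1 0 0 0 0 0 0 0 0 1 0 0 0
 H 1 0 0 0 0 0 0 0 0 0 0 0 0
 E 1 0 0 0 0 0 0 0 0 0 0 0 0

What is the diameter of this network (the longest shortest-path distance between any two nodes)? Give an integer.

2

Eccentricity of each node (its greatest distance to any other): A:2, B:2, C:2, D:2, E:2, F:2, G:2, H:2, I:2, J:2, K:2, L:2, M:1.
The maximum eccentricity is 2, realized for instance by the pair I–C via I – M – C. So the diameter is 2.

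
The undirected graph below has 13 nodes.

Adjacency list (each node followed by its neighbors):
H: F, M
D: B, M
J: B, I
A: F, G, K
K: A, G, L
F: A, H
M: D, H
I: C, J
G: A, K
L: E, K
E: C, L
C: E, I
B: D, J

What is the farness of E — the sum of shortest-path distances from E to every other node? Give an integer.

39

Distances from E: A:3, B:4, C:1, D:5, F:4, G:3, H:5, I:2, J:3, K:2, L:1, M:6.
Sum = 3 + 4 + 1 + 5 + 4 + 3 + 5 + 2 + 3 + 2 + 1 + 6 = 39.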